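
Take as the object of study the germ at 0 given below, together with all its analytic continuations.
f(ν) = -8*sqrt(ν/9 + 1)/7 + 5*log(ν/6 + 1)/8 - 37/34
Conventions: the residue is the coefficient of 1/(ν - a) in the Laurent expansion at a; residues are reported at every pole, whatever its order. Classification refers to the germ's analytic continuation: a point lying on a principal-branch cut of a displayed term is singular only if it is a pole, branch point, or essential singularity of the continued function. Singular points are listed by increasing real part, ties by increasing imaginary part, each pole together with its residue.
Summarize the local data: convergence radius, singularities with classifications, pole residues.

Branch term (5/8)*log(1 - ν/(-6)): its argument vanishes at ν = -6, a logarithmic branch point, modulus 6.
Branch term (-8/7)*sqrt(1 - ν/(-9)): its argument vanishes at ν = -9, a square-root branch point, modulus 9.
The radius of convergence is the smallest modulus among the singular points: 6.
List the singular points by increasing real part (a conjugate pair: the negative imaginary part first).

Radius of convergence at 0: 6.
At -9: an algebraic (square-root) branch point.
At -6: a logarithmic branch point.


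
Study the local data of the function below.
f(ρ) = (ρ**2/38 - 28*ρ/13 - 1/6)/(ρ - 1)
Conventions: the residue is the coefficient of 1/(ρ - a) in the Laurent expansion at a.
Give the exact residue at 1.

The residue is -1700/741.

At the order-1 pole 1 set g(ρ) = (ρ - (1))*f(ρ) = ρ**2/38 - 28*ρ/13 - 1/6.
Simple pole: residue = g(a) at a = 1, which is -1700/741.


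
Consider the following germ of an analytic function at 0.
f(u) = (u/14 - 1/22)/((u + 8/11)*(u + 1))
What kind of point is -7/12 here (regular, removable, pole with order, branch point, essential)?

The point is a regular point.

Denominator factors: u + 8/11 = 19/132 at u = -7/12; u + 1 = 5/12 at u = -7/12 — none vanishes.
So the germ continues analytically to -7/12.


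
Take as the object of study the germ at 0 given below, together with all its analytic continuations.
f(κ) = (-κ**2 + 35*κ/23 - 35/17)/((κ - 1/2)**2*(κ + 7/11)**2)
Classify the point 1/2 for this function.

The denominator factor κ - 1/2 vanishes at 1/2 and appears to the power 2; the numerator there equals -2421/1564, nonzero, and no other factor vanishes.
Hence a pole whose order is the multiplicity, 2.

The point is a pole of order 2.


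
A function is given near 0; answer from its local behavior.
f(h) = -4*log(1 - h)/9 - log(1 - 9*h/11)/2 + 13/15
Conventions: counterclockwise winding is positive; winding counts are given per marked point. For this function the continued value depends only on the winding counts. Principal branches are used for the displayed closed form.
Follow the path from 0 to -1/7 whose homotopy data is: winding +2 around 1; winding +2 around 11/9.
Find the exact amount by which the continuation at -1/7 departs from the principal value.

Continued minus principal equals -(34/9)*pi*i.

The rational part is single-valued and drops out of the difference; each branch term changes only by its own monodromy.
(-4/9)*log(1 - h/(1)): each positive loop around 1 adds 2*pi*i to the log, so winding +2 contributes (-4/9)*(2)*2*pi*i = -(16/9)*pi*i.
(-1/2)*log(1 - h/(11/9)): each positive loop around 11/9 adds 2*pi*i to the log, so winding +2 contributes (-1/2)*(2)*2*pi*i = -(2)*pi*i.
Summing the contributions at h = -1/7 gives -(34/9)*pi*i.


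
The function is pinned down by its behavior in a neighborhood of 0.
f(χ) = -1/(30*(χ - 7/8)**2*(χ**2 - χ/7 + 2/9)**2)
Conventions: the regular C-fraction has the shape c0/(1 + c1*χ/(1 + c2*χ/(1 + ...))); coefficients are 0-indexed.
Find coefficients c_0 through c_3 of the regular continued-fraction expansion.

Taylor coefficients (expand at 0): a_0 = -216/245, a_1 = -1080/343, a_2 = 9558/12005, a_3 = 1705752/84035.
c0 = a_0 = -216/245. Peel one level at a time: if S = 1 + c*χ/S' with S'(0) = 1, then c is the χ-coefficient of S and S' = c*χ/(S - 1).
S_1 = c0/f = 1 + (-25/7)*χ + (2677/196)*χ^2 + ...; c1 = -25/7.
S_2 = c1*χ/(S_1 - 1) = 1 + (2677/700)*χ + (3190129/490000)*χ^2 + ...; c2 = 2677/700.
S_3 = c2*χ/(S_2 - 1) = 1 + (-3190129/1873900)*χ + ...; c3 = -3190129/1873900.

The regular C-fraction coefficients are [-216/245, -25/7, 2677/700, -3190129/1873900].


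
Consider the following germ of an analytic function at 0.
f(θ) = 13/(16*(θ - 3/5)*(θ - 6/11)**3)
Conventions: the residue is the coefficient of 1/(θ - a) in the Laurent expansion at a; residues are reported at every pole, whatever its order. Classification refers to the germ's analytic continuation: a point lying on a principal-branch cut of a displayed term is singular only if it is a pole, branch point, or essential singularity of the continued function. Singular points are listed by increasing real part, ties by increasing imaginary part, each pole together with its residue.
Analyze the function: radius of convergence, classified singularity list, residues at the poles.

Radius of convergence at 0: 6/11.
At 6/11: a pole of order 3; residue -2162875/432.
At 3/5: a pole of order 1; residue 2162875/432.

Denominator factor (θ - 3/5): pole of order 1 at 3/5, modulus 3/5.
Denominator factor (θ - 6/11)^3: pole of order 3 at 6/11, modulus 6/11.
The radius of convergence is the smallest modulus among the singular points: 6/11.
At the order-3 pole 6/11 set g(θ) = (θ - (6/11))^3*f(θ) = 13/(16*(θ - 3/5)).
Order-3 pole: residue = g''(a)/2; g''(6/11) = -2162875/216, so the residue is -2162875/432.
At the order-1 pole 3/5 set g(θ) = (θ - (3/5))*f(θ) = 13/(16*(θ - 6/11)**3).
Simple pole: residue = g(a) at a = 3/5, which is 2162875/432.
List the singular points by increasing real part (a conjugate pair: the negative imaginary part first).


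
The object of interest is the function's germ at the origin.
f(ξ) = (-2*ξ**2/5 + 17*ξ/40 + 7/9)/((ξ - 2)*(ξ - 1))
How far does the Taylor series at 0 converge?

The radius of convergence is 1.

Denominator factor (ξ - 2): pole of order 1 at 2, modulus 2.
Denominator factor (ξ - 1): pole of order 1 at 1, modulus 1.
The radius of convergence is the smallest modulus among the singular points: 1.


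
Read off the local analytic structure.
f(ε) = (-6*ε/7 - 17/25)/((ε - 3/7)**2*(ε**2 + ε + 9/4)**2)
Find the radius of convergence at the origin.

Denominator factor (ε - 3/7)^2: pole of order 2 at 3/7, modulus 3/7.
Denominator factor (ε**2 + ε + 9/4)^2: discriminant -8, complex-conjugate roots (-1/2) + (sqrt(2))*i and (-1/2) - (sqrt(2))*i; poles of order 2, moduli 3/2 and 3/2.
The radius of convergence is the smallest modulus among the singular points: 3/7.

The radius of convergence is 3/7.


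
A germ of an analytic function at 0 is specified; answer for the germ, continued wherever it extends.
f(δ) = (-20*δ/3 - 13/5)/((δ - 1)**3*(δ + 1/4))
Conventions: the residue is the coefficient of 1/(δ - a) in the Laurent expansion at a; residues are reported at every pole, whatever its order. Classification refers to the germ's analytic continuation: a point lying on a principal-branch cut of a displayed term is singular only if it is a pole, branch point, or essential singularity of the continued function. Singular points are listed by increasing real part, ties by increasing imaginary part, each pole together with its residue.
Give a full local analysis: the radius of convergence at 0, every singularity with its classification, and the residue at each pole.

Radius of convergence at 0: 1/4.
At -1/4: a pole of order 1; residue 896/1875.
At 1: a pole of order 3; residue -896/1875.

Denominator factor (δ - 1)^3: pole of order 3 at 1, modulus 1.
Denominator factor (δ + 1/4): pole of order 1 at -1/4, modulus 1/4.
The radius of convergence is the smallest modulus among the singular points: 1/4.
At the order-1 pole -1/4 set g(δ) = (δ - (-1/4))*f(δ) = (-20*δ/3 - 13/5)/(δ - 1)**3.
Simple pole: residue = g(a) at a = -1/4, which is 896/1875.
At the order-3 pole 1 set g(δ) = (δ - (1))^3*f(δ) = (-20*δ/3 - 13/5)/(δ + 1/4).
Order-3 pole: residue = g''(a)/2; g''(1) = -1792/1875, so the residue is -896/1875.
List the singular points by increasing real part (a conjugate pair: the negative imaginary part first).


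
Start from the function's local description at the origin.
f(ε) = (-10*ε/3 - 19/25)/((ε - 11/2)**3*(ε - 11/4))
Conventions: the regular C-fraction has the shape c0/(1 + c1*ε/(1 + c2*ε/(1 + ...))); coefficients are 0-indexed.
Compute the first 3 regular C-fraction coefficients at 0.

Taylor coefficients (expand at 0): a_0 = -608/366025, a_1 = -21248/2415765, a_2 = -996736/132867075.
c0 = a_0 = -608/366025. Peel one level at a time: if S = 1 + c*ε/S' with S'(0) = 1, then c is the ε-coefficient of S and S' = c*ε/(S - 1).
S_1 = c0/f = 1 + (-3320/627)*ε + (9246964/393129)*ε^2 + ...; c1 = -3320/627.
S_2 = c1*ε/(S_1 - 1) = 1 + (2311741/520410)*ε + ...; c2 = 2311741/520410.

The regular C-fraction coefficients are [-608/366025, -3320/627, 2311741/520410].


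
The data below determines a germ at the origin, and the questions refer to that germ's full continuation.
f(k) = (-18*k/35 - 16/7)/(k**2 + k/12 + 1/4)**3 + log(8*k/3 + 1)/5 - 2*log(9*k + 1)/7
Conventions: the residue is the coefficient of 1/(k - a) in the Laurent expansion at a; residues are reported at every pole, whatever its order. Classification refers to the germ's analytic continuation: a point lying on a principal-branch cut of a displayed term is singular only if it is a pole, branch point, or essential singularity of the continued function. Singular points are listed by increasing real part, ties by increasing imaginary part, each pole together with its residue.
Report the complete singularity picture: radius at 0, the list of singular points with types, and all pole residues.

Denominator factor (k**2 + k/12 + 1/4)^3: discriminant -143/144, complex-conjugate roots (-1/24) + ((1/24)*sqrt(143))*i and (-1/24) - ((1/24)*sqrt(143))*i; poles of order 3, moduli 1/2 and 1/2.
Branch term (-2/7)*log(1 - k/(-1/9)): its argument vanishes at k = -1/9, a logarithmic branch point, modulus 1/9.
Branch term (1/5)*log(1 - k/(-3/8)): its argument vanishes at k = -3/8, a logarithmic branch point, modulus 3/8.
The radius of convergence is the smallest modulus among the singular points: 1/9.
The branch terms are analytic at (-1/24) - ((1/24)*sqrt(143))*i and contribute nothing to the residue; only the rational part matters.
The factor k**2 + k/12 + 1/4 splits as (k - a)(k - a') with a = (-1/24) - ((1/24)*sqrt(143))*i, a' = (-1/24) + ((1/24)*sqrt(143))*i. At the order-3 pole a set g(k) = (k - a)^3*(rational part) = [-18*k/35 - 16/7] / (k - a')^3.
Order-3 pole: residue = g''(a)/2; g''((-1/24) - ((1/24)*sqrt(143))*i) = -((236639232/102347245)*sqrt(143))*i, so the residue is -((118319616/102347245)*sqrt(143))*i.
The branch terms are analytic at (-1/24) + ((1/24)*sqrt(143))*i and contribute nothing to the residue; only the rational part matters.
The factor k**2 + k/12 + 1/4 splits as (k - a)(k - a') with a = (-1/24) + ((1/24)*sqrt(143))*i, a' = (-1/24) - ((1/24)*sqrt(143))*i. At the order-3 pole a set g(k) = (k - a)^3*(rational part) = [-18*k/35 - 16/7] / (k - a')^3.
Order-3 pole: residue = g''(a)/2; g''((-1/24) + ((1/24)*sqrt(143))*i) = ((236639232/102347245)*sqrt(143))*i, so the residue is ((118319616/102347245)*sqrt(143))*i.
List the singular points by increasing real part (a conjugate pair: the negative imaginary part first).

Radius of convergence at 0: 1/9.
At -3/8: a logarithmic branch point.
At -1/9: a logarithmic branch point.
At (-1/24) - ((1/24)*sqrt(143))*i: a pole of order 3; residue -((118319616/102347245)*sqrt(143))*i.
At (-1/24) + ((1/24)*sqrt(143))*i: a pole of order 3; residue ((118319616/102347245)*sqrt(143))*i.


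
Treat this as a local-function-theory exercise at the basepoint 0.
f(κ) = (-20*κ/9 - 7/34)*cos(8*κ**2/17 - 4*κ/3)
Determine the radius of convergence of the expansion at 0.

The factor cos(8*κ**2/17 - 4*κ/3) is entire and contributes no finite singular point.
The polynomial part has no poles.
No finite singular points: the Taylor series at 0 converges everywhere.

The radius of convergence is infinite.


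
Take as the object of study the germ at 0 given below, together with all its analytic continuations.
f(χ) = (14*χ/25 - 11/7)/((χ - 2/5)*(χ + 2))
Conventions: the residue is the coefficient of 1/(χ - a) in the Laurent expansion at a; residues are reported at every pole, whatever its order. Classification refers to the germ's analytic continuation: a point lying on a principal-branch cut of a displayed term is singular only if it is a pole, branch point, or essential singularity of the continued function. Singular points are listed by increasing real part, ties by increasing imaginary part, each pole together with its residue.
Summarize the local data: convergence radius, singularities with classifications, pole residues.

Denominator factor (χ - 2/5): pole of order 1 at 2/5, modulus 2/5.
Denominator factor (χ + 2): pole of order 1 at -2, modulus 2.
The radius of convergence is the smallest modulus among the singular points: 2/5.
At the order-1 pole -2 set g(χ) = (χ - (-2))*f(χ) = (14*χ/25 - 11/7)/(χ - 2/5).
Simple pole: residue = g(a) at a = -2, which is 157/140.
At the order-1 pole 2/5 set g(χ) = (χ - (2/5))*f(χ) = (14*χ/25 - 11/7)/(χ + 2).
Simple pole: residue = g(a) at a = 2/5, which is -393/700.
List the singular points by increasing real part (a conjugate pair: the negative imaginary part first).

Radius of convergence at 0: 2/5.
At -2: a pole of order 1; residue 157/140.
At 2/5: a pole of order 1; residue -393/700.


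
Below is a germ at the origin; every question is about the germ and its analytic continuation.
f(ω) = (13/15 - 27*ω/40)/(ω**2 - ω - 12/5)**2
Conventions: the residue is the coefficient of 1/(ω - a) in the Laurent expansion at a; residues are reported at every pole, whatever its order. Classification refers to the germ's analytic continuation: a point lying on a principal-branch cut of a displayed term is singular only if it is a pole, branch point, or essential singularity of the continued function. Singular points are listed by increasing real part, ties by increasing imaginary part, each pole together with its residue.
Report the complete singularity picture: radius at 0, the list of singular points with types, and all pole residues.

Denominator factor (ω**2 - ω - 12/5)^2: discriminant 53/5, real irrational roots 1/2 + (1/10)*sqrt(265) and 1/2 - (1/10)*sqrt(265); poles of order 2, moduli 1/2 + (1/10)*sqrt(265) and -1/2 + (1/10)*sqrt(265).
The radius of convergence is the smallest modulus among the singular points: -1/2 + (1/10)*sqrt(265).
The factor ω**2 - ω - 12/5 splits as (ω - a)(ω - a') with a = 1/2 - (1/10)*sqrt(265), a' = 1/2 + (1/10)*sqrt(265). At the order-2 pole a set g(ω) = (ω - a)^2*f(ω) = [13/15 - 27*ω/40] / (ω - a')^2.
Order-2 pole: residue = g'(a); g'(1/2 - (1/10)*sqrt(265)) = (127/67416)*sqrt(265), so the residue is (127/67416)*sqrt(265).
The factor ω**2 - ω - 12/5 splits as (ω - a)(ω - a') with a = 1/2 + (1/10)*sqrt(265), a' = 1/2 - (1/10)*sqrt(265). At the order-2 pole a set g(ω) = (ω - a)^2*f(ω) = [13/15 - 27*ω/40] / (ω - a')^2.
Order-2 pole: residue = g'(a); g'(1/2 + (1/10)*sqrt(265)) = -(127/67416)*sqrt(265), so the residue is -(127/67416)*sqrt(265).
List the singular points by increasing real part (a conjugate pair: the negative imaginary part first).

Radius of convergence at 0: -1/2 + (1/10)*sqrt(265).
At 1/2 - (1/10)*sqrt(265): a pole of order 2; residue (127/67416)*sqrt(265).
At 1/2 + (1/10)*sqrt(265): a pole of order 2; residue -(127/67416)*sqrt(265).


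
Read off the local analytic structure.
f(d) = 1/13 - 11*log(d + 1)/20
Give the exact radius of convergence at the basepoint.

The radius of convergence is 1.

Branch term (-11/20)*log(1 - d/(-1)): its argument vanishes at d = -1, a logarithmic branch point, modulus 1.
The radius of convergence is the smallest modulus among the singular points: 1.


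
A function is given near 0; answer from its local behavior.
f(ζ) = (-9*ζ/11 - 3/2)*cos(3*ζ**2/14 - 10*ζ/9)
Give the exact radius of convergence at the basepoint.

The factor cos(3*ζ**2/14 - 10*ζ/9) is entire and contributes no finite singular point.
The polynomial part has no poles.
No finite singular points: the Taylor series at 0 converges everywhere.

The radius of convergence is infinite.


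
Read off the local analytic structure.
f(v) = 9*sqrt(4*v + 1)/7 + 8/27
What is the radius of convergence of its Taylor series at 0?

Branch term (9/7)*sqrt(1 - v/(-1/4)): its argument vanishes at v = -1/4, a square-root branch point, modulus 1/4.
The radius of convergence is the smallest modulus among the singular points: 1/4.

The radius of convergence is 1/4.


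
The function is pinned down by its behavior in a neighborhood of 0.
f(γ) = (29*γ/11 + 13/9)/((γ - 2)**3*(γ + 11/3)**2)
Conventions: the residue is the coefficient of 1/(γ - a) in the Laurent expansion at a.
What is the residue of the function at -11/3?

The residue is 8667/918731.

At the order-2 pole -11/3 set g(γ) = (γ - (-11/3))^2*f(γ) = (29*γ/11 + 13/9)/(γ - 2)**3.
Order-2 pole: residue = g'(a); g'(-11/3) = 8667/918731, so the residue is 8667/918731.


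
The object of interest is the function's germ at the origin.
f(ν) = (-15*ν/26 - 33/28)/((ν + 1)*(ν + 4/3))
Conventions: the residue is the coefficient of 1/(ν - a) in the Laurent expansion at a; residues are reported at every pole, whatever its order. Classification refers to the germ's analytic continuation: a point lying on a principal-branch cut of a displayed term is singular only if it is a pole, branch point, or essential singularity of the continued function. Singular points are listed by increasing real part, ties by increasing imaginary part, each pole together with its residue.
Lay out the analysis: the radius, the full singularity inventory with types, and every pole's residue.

Denominator factor (ν + 4/3): pole of order 1 at -4/3, modulus 4/3.
Denominator factor (ν + 1): pole of order 1 at -1, modulus 1.
The radius of convergence is the smallest modulus among the singular points: 1.
At the order-1 pole -4/3 set g(ν) = (ν - (-4/3))*f(ν) = (-15*ν/26 - 33/28)/(ν + 1).
Simple pole: residue = g(a) at a = -4/3, which is 447/364.
At the order-1 pole -1 set g(ν) = (ν - (-1))*f(ν) = (-15*ν/26 - 33/28)/(ν + 4/3).
Simple pole: residue = g(a) at a = -1, which is -657/364.
List the singular points by increasing real part (a conjugate pair: the negative imaginary part first).

Radius of convergence at 0: 1.
At -4/3: a pole of order 1; residue 447/364.
At -1: a pole of order 1; residue -657/364.


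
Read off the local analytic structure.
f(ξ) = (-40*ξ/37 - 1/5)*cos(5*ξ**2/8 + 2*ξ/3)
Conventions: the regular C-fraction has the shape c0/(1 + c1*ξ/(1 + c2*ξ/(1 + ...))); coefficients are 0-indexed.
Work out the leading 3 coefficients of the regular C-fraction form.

Taylor coefficients (expand at 0): a_0 = -1/5, a_1 = -40/37, a_2 = 2/45.
c0 = a_0 = -1/5. Peel one level at a time: if S = 1 + c*ξ/S' with S'(0) = 1, then c is the ξ-coefficient of S and S' = c*ξ/(S - 1).
S_1 = c0/f = 1 + (-200/37)*ξ + (362738/12321)*ξ^2 + ...; c1 = -200/37.
S_2 = c1*ξ/(S_1 - 1) = 1 + (181369/33300)*ξ + ...; c2 = 181369/33300.

The regular C-fraction coefficients are [-1/5, -200/37, 181369/33300].


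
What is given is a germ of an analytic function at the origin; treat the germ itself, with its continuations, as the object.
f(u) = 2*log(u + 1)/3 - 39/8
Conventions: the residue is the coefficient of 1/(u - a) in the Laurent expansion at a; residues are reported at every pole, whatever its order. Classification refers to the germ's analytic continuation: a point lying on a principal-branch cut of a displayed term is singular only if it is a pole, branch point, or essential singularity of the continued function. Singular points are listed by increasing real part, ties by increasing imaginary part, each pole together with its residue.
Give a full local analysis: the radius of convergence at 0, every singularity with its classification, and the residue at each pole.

Branch term (2/3)*log(1 - u/(-1)): its argument vanishes at u = -1, a logarithmic branch point, modulus 1.
The radius of convergence is the smallest modulus among the singular points: 1.

Radius of convergence at 0: 1.
At -1: a logarithmic branch point.


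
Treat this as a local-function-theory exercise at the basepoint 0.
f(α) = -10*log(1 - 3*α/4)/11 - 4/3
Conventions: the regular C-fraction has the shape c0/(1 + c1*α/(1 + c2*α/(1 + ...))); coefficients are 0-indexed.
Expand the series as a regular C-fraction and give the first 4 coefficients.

The regular C-fraction coefficients are [-4/3, 45/88, -39/44, -11/208].

Taylor coefficients (expand at 0): a_0 = -4/3, a_1 = 15/22, a_2 = 45/176, a_3 = 45/352.
c0 = a_0 = -4/3. Peel one level at a time: if S = 1 + c*α/S' with S'(0) = 1, then c is the α-coefficient of S and S' = c*α/(S - 1).
S_1 = c0/f = 1 + (45/88)*α + (1755/3872)*α^2 + ...; c1 = 45/88.
S_2 = c1*α/(S_1 - 1) = 1 + (-39/44)*α + (-3/64)*α^2 + ...; c2 = -39/44.
S_3 = c2*α/(S_2 - 1) = 1 + (-11/208)*α + ...; c3 = -11/208.


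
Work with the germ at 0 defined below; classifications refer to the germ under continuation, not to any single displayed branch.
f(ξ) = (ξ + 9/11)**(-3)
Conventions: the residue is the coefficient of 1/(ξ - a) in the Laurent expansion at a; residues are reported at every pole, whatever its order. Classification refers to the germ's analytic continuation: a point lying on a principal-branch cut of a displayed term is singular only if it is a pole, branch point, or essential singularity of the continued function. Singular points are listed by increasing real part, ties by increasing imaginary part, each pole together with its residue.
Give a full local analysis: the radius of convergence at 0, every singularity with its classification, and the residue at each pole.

Radius of convergence at 0: 9/11.
At -9/11: a pole of order 3; residue 0.

Denominator factor (ξ + 9/11)^3: pole of order 3 at -9/11, modulus 9/11.
The radius of convergence is the smallest modulus among the singular points: 9/11.
At the order-3 pole -9/11 set g(ξ) = (ξ - (-9/11))^3*f(ξ) = 1.
Order-3 pole: residue = g''(a)/2; g''(-9/11) = 0, so the residue is 0.


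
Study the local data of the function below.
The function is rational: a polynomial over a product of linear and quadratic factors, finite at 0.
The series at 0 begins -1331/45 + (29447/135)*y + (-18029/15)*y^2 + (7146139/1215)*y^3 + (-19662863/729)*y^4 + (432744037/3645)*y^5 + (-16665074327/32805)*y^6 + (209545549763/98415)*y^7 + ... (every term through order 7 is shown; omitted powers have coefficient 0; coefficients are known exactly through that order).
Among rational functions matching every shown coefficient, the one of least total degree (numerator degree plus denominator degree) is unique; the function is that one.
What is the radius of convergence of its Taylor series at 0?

The radius of convergence is 3/11.

No rational of total degree below 3 reproduces all 8 coefficients; solving the [1/2] Pade equations on them gives f(y) = (y/11 - 11/5)/(y + 3/11)**2, whose expansion matches every shown term.
Denominator factor (y + 3/11)^2: pole of order 2 at -3/11, modulus 3/11.
The radius of convergence is the smallest modulus among the singular points: 3/11.


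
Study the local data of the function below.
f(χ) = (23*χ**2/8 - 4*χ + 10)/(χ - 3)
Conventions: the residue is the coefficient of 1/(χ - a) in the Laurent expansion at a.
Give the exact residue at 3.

The residue is 191/8.

At the order-1 pole 3 set g(χ) = (χ - (3))*f(χ) = 23*χ**2/8 - 4*χ + 10.
Simple pole: residue = g(a) at a = 3, which is 191/8.


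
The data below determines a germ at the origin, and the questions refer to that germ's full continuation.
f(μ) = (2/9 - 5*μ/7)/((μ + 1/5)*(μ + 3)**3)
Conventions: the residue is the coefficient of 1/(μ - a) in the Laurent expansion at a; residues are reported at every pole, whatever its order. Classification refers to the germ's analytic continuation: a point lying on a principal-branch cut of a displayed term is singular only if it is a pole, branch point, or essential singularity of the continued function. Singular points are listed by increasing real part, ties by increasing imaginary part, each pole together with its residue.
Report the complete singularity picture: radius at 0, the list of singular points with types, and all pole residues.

Denominator factor (μ + 1/5): pole of order 1 at -1/5, modulus 1/5.
Denominator factor (μ + 3)^3: pole of order 3 at -3, modulus 3.
The radius of convergence is the smallest modulus among the singular points: 1/5.
At the order-3 pole -3 set g(μ) = (μ - (-3))^3*f(μ) = (2/9 - 5*μ/7)/(μ + 1/5).
Order-3 pole: residue = g''(a)/2; g''(-3) = -2875/86436, so the residue is -2875/172872.
At the order-1 pole -1/5 set g(μ) = (μ - (-1/5))*f(μ) = (2/9 - 5*μ/7)/(μ + 3)**3.
Simple pole: residue = g(a) at a = -1/5, which is 2875/172872.
List the singular points by increasing real part (a conjugate pair: the negative imaginary part first).

Radius of convergence at 0: 1/5.
At -3: a pole of order 3; residue -2875/172872.
At -1/5: a pole of order 1; residue 2875/172872.


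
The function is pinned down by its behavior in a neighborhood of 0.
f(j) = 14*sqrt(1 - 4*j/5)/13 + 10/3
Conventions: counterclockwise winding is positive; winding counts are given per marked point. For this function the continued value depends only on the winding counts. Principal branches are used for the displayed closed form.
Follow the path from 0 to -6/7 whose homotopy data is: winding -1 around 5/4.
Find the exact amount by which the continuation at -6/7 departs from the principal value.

Continued minus principal equals -(4/65)*sqrt(2065).

The rational part is single-valued and drops out of the difference; each branch term changes only by its own monodromy.
(14/13)*sqrt(1 - j/(5/4)): winding -1 is odd, the square root flips sign, contributing -2*(14/13)*sqrt(1 - (-6/7)/(5/4)) = -2*(14/13)*sqrt(59/35) = -(4/65)*sqrt(2065).
Summing the contributions at j = -6/7 gives -(4/65)*sqrt(2065).


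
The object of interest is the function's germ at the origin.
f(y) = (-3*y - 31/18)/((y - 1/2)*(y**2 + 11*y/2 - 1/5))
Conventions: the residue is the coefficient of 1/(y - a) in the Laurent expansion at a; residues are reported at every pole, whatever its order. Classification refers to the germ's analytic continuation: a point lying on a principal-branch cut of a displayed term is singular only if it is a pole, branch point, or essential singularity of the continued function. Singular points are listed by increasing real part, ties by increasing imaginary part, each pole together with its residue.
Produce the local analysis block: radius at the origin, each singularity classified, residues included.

Radius of convergence at 0: -11/4 + (3/20)*sqrt(345).
At -11/4 - (3/20)*sqrt(345): a pole of order 1; residue 145/252 - (373/52164)*sqrt(345).
At -11/4 + (3/20)*sqrt(345): a pole of order 1; residue 145/252 + (373/52164)*sqrt(345).
At 1/2: a pole of order 1; residue -145/126.


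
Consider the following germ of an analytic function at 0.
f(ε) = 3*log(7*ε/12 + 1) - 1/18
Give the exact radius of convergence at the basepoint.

The radius of convergence is 12/7.

Branch term (3)*log(1 - ε/(-12/7)): its argument vanishes at ε = -12/7, a logarithmic branch point, modulus 12/7.
The radius of convergence is the smallest modulus among the singular points: 12/7.


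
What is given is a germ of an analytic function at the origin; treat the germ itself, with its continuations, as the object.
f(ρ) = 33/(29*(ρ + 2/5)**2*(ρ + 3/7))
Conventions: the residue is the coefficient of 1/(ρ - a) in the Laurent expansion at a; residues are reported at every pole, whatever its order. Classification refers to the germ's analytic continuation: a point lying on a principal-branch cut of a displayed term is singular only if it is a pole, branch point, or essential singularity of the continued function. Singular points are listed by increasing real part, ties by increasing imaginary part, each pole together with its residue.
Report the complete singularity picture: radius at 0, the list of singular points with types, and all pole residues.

Radius of convergence at 0: 2/5.
At -3/7: a pole of order 1; residue 40425/29.
At -2/5: a pole of order 2; residue -40425/29.

Denominator factor (ρ + 2/5)^2: pole of order 2 at -2/5, modulus 2/5.
Denominator factor (ρ + 3/7): pole of order 1 at -3/7, modulus 3/7.
The radius of convergence is the smallest modulus among the singular points: 2/5.
At the order-1 pole -3/7 set g(ρ) = (ρ - (-3/7))*f(ρ) = 33/(29*(ρ + 2/5)**2).
Simple pole: residue = g(a) at a = -3/7, which is 40425/29.
At the order-2 pole -2/5 set g(ρ) = (ρ - (-2/5))^2*f(ρ) = 33/(29*(ρ + 3/7)).
Order-2 pole: residue = g'(a); g'(-2/5) = -40425/29, so the residue is -40425/29.
List the singular points by increasing real part (a conjugate pair: the negative imaginary part first).


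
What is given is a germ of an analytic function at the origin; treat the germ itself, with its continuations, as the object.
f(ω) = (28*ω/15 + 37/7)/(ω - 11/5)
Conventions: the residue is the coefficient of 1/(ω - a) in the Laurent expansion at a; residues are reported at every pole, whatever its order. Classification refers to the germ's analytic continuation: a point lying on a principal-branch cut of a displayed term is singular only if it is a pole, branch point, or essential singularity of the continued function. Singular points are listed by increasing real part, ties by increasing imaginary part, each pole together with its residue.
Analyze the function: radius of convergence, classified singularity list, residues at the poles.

Denominator factor (ω - 11/5): pole of order 1 at 11/5, modulus 11/5.
The radius of convergence is the smallest modulus among the singular points: 11/5.
At the order-1 pole 11/5 set g(ω) = (ω - (11/5))*f(ω) = 28*ω/15 + 37/7.
Simple pole: residue = g(a) at a = 11/5, which is 4931/525.

Radius of convergence at 0: 11/5.
At 11/5: a pole of order 1; residue 4931/525.


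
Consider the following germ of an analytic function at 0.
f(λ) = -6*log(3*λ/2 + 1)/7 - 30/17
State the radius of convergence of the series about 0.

The radius of convergence is 2/3.

Branch term (-6/7)*log(1 - λ/(-2/3)): its argument vanishes at λ = -2/3, a logarithmic branch point, modulus 2/3.
The radius of convergence is the smallest modulus among the singular points: 2/3.


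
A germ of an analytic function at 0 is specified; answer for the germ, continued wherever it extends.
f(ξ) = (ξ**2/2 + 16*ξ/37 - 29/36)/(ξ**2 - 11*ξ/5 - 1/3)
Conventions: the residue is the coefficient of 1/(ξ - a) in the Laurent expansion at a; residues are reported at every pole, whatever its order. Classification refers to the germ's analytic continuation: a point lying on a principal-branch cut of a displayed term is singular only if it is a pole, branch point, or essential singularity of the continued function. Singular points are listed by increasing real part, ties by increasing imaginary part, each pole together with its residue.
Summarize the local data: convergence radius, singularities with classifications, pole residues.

Radius of convergence at 0: -11/10 + (1/30)*sqrt(1389).
At 11/10 - (1/30)*sqrt(1389): a pole of order 1; residue 567/740 - (17429/1541790)*sqrt(1389).
At 11/10 + (1/30)*sqrt(1389): a pole of order 1; residue 567/740 + (17429/1541790)*sqrt(1389).

Denominator factor (ξ**2 - 11*ξ/5 - 1/3): discriminant 463/75, real irrational roots 11/10 + (1/30)*sqrt(1389) and 11/10 - (1/30)*sqrt(1389); poles of order 1, moduli 11/10 + (1/30)*sqrt(1389) and -11/10 + (1/30)*sqrt(1389).
The radius of convergence is the smallest modulus among the singular points: -11/10 + (1/30)*sqrt(1389).
The factor ξ**2 - 11*ξ/5 - 1/3 splits as (ξ - a)(ξ - a') with a = 11/10 - (1/30)*sqrt(1389), a' = 11/10 + (1/30)*sqrt(1389). At the order-1 pole a set g(ξ) = (ξ - a)*f(ξ) = [ξ**2/2 + 16*ξ/37 - 29/36] / (ξ - a').
Simple pole: residue = g(a) at a = 11/10 - (1/30)*sqrt(1389), which is 567/740 - (17429/1541790)*sqrt(1389).
The factor ξ**2 - 11*ξ/5 - 1/3 splits as (ξ - a)(ξ - a') with a = 11/10 + (1/30)*sqrt(1389), a' = 11/10 - (1/30)*sqrt(1389). At the order-1 pole a set g(ξ) = (ξ - a)*f(ξ) = [ξ**2/2 + 16*ξ/37 - 29/36] / (ξ - a').
Simple pole: residue = g(a) at a = 11/10 + (1/30)*sqrt(1389), which is 567/740 + (17429/1541790)*sqrt(1389).
List the singular points by increasing real part (a conjugate pair: the negative imaginary part first).


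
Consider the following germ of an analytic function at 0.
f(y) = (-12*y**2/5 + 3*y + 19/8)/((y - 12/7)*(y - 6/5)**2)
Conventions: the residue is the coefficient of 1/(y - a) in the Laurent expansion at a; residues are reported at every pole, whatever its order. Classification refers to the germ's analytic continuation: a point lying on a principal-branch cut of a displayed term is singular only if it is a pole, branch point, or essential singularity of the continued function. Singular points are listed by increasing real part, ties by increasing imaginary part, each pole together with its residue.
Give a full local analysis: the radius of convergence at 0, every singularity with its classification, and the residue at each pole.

Denominator factor (y - 12/7): pole of order 1 at 12/7, modulus 12/7.
Denominator factor (y - 6/5)^2: pole of order 2 at 6/5, modulus 6/5.
The radius of convergence is the smallest modulus among the singular points: 6/5.
At the order-2 pole 6/5 set g(y) = (y - (6/5))^2*f(y) = (-12*y**2/5 + 3*y + 19/8)/(y - 12/7).
Order-2 pole: residue = g'(a); g'(6/5) = -53879/12960, so the residue is -53879/12960.
At the order-1 pole 12/7 set g(y) = (y - (12/7))*f(y) = (-12*y**2/5 + 3*y + 19/8)/(y - 6/5)**2.
Simple pole: residue = g(a) at a = 12/7, which is 4555/2592.
List the singular points by increasing real part (a conjugate pair: the negative imaginary part first).

Radius of convergence at 0: 6/5.
At 6/5: a pole of order 2; residue -53879/12960.
At 12/7: a pole of order 1; residue 4555/2592.


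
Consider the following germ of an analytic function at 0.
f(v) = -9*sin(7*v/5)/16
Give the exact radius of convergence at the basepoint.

The factor sin(7*v/5) is entire and contributes no finite singular point.
The polynomial part has no poles.
No finite singular points: the Taylor series at 0 converges everywhere.

The radius of convergence is infinite.


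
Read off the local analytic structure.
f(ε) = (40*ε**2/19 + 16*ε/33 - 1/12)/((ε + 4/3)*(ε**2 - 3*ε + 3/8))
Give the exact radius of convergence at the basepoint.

The radius of convergence is 3/2 - (1/4)*sqrt(30).

Denominator factor (ε**2 - 3*ε + 3/8): discriminant 15/2, real irrational roots 3/2 + (1/4)*sqrt(30) and 3/2 - (1/4)*sqrt(30); poles of order 1, moduli 3/2 + (1/4)*sqrt(30) and 3/2 - (1/4)*sqrt(30).
Denominator factor (ε + 4/3): pole of order 1 at -4/3, modulus 4/3.
The radius of convergence is the smallest modulus among the singular points: 3/2 - (1/4)*sqrt(30).


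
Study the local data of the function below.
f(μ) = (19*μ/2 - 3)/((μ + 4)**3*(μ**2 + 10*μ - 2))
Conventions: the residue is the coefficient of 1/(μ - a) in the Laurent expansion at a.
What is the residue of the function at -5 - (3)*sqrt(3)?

The factor μ**2 + 10*μ - 2 splits as (μ - a)(μ - a') with a = -5 - (3)*sqrt(3), a' = -5 + (3)*sqrt(3). At the order-1 pole a set g(μ) = (μ - a)*f(μ) = [(19*μ/2 - 3)/(μ + 4)**3] / (μ - a').
Simple pole: residue = g(a) at a = -5 - (3)*sqrt(3), which is -46/2197 - (1777/158184)*sqrt(3).

The residue is -46/2197 - (1777/158184)*sqrt(3).


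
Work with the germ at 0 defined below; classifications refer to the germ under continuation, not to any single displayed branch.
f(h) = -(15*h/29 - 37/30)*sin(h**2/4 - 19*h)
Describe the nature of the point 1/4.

The point is a regular point.

There is no denominator, hence no pole anywhere.
The factor -sin(h**2/4 - 19*h) is entire.
So the germ continues analytically to 1/4.


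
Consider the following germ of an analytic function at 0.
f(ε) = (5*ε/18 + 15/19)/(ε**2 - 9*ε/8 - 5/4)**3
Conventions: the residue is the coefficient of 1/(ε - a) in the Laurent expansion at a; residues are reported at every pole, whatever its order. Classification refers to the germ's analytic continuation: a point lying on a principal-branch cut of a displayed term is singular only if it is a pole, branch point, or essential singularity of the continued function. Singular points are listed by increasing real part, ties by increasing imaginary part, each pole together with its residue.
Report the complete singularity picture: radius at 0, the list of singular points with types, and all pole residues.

Denominator factor (ε**2 - 9*ε/8 - 5/4)^3: discriminant 401/64, real irrational roots 9/16 + (1/16)*sqrt(401) and 9/16 - (1/16)*sqrt(401); poles of order 3, moduli 9/16 + (1/16)*sqrt(401) and -9/16 + (1/16)*sqrt(401).
The radius of convergence is the smallest modulus among the singular points: -9/16 + (1/16)*sqrt(401).
The factor ε**2 - 9*ε/8 - 5/4 splits as (ε - a)(ε - a') with a = 9/16 - (1/16)*sqrt(401), a' = 9/16 + (1/16)*sqrt(401). At the order-3 pole a set g(ε) = (ε - a)^3*f(ε) = [5*ε/18 + 15/19] / (ε - a')^3.
Order-3 pole: residue = g''(a)/2; g''(9/16 - (1/16)*sqrt(401)) = -(7065600/1225142819)*sqrt(401), so the residue is -(3532800/1225142819)*sqrt(401).
The factor ε**2 - 9*ε/8 - 5/4 splits as (ε - a)(ε - a') with a = 9/16 + (1/16)*sqrt(401), a' = 9/16 - (1/16)*sqrt(401). At the order-3 pole a set g(ε) = (ε - a)^3*f(ε) = [5*ε/18 + 15/19] / (ε - a')^3.
Order-3 pole: residue = g''(a)/2; g''(9/16 + (1/16)*sqrt(401)) = (7065600/1225142819)*sqrt(401), so the residue is (3532800/1225142819)*sqrt(401).
List the singular points by increasing real part (a conjugate pair: the negative imaginary part first).

Radius of convergence at 0: -9/16 + (1/16)*sqrt(401).
At 9/16 - (1/16)*sqrt(401): a pole of order 3; residue -(3532800/1225142819)*sqrt(401).
At 9/16 + (1/16)*sqrt(401): a pole of order 3; residue (3532800/1225142819)*sqrt(401).


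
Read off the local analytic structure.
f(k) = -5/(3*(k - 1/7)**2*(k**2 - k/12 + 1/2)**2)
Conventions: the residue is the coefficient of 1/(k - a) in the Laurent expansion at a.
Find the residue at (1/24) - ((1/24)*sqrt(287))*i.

The residue is (-68572560/26730899) + ((17065054320/44934641219)*sqrt(287))*i.

The factor k**2 - k/12 + 1/2 splits as (k - a)(k - a') with a = (1/24) - ((1/24)*sqrt(287))*i, a' = (1/24) + ((1/24)*sqrt(287))*i. At the order-2 pole a set g(k) = (k - a)^2*f(k) = [-5/(3*(k - 1/7)**2)] / (k - a')^2.
Order-2 pole: residue = g'(a); g'((1/24) - ((1/24)*sqrt(287))*i) = (-68572560/26730899) + ((17065054320/44934641219)*sqrt(287))*i, so the residue is (-68572560/26730899) + ((17065054320/44934641219)*sqrt(287))*i.


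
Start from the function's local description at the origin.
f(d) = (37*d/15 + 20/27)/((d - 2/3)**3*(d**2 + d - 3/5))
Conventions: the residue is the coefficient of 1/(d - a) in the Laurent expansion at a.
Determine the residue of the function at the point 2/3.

At the order-3 pole 2/3 set g(d) = (d - (2/3))^3*f(d) = (37*d/15 + 20/27)/(d**2 + d - 3/5).
Order-3 pole: residue = g''(a)/2; g''(2/3) = 69930/529, so the residue is 34965/529.

The residue is 34965/529.


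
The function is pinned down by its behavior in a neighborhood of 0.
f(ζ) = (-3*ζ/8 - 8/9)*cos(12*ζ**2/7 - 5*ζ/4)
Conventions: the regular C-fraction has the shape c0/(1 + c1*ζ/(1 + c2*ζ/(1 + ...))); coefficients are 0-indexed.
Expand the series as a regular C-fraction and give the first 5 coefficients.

The regular C-fraction coefficients are [-8/9, -27/64, 3929/1728, 283730/742581, -39527415387/3901713095].

Taylor coefficients (expand at 0): a_0 = -8/9, a_1 = -3/8, a_2 = 25/36, a_3 = -8665/5376, a_4 = 139583/338688.
c0 = a_0 = -8/9. Peel one level at a time: if S = 1 + c*ζ/S' with S'(0) = 1, then c is the ζ-coefficient of S and S' = c*ζ/(S - 1).
S_1 = c0/f = 1 + (-27/64)*ζ + (3929/4096)*ζ^2 + ...; c1 = -27/64.
S_2 = c1*ζ/(S_1 - 1) = 1 + (3929/1728)*ζ + (-141865/163296)*ζ^2 + ...; c2 = 3929/1728.
S_3 = c2*ζ/(S_2 - 1) = 1 + (283730/742581)*ζ + (8783870086/2269245027)*ζ^2 + ...; c3 = 283730/742581.
S_4 = c3*ζ/(S_3 - 1) = 1 + (-39527415387/3901713095)*ζ + ...; c4 = -39527415387/3901713095.
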